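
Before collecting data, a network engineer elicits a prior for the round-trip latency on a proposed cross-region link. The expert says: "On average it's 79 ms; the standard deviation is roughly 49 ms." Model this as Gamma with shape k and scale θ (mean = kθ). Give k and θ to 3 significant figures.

k ≈ 2.6, θ ≈ 30.4

For Gamma(k, scale θ): mean = kθ, variance = kθ², so CV = 1/√k.
CV = SD/mean = 49/79 = 0.6203, hence k = 1/CV² = 2.6.
Then θ = mean/k = 79/2.6 = 30.4.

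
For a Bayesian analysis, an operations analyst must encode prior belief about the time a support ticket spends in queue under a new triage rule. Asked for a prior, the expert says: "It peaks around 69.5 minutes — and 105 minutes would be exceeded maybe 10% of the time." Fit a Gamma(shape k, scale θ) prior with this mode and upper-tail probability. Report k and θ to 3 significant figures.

Gamma(k,θ) with k>1 has mode (k−1)θ, so θ = 69.5/(k−1).
Need P(X < 105) = 0.9 with θ tied to k this way. Start at k = 2, θ = 69.5: P(X<105) ≈ 0.446.
Too low — raise k to concentrate. Iterating converges to k ≈ 11.9.
Then θ = 69.5/(11.9−1) ≈ 6.35.

k ≈ 11.9, θ ≈ 6.35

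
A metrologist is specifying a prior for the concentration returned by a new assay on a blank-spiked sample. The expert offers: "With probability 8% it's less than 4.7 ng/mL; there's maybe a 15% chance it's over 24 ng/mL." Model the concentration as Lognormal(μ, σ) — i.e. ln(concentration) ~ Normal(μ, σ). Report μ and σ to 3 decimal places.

μ ≈ 2.486, σ ≈ 0.668

If T ~ Lognormal(μ,σ) then ln T ~ Normal(μ,σ), so the p-quantile of ln T is μ + z_p·σ.
ln(4.7) = 1.548 and ln(24) = 3.178; z_{0.08} = -1.405, z_{0.85} = 1.036.
σ = (3.178 − 1.548)/(1.036 − (-1.405)) = 0.668.
μ = 1.548 − (-1.405)·0.668 = 2.486.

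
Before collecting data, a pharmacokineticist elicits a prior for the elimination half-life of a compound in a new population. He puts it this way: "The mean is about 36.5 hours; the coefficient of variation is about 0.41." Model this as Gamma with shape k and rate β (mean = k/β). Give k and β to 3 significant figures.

For Gamma(k, rate β): mean = k/β, variance = k/β², so CV = 1/√k.
CV = 0.41, hence k = 1/CV² = 5.95.
Then β = k/mean = 5.95/36.5 = 0.163.

k ≈ 5.95, β ≈ 0.163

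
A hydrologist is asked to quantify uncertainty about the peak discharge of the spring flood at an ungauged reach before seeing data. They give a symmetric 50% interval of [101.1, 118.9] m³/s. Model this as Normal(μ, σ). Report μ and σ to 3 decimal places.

A symmetric 50% interval runs μ ± z·σ with z = 0.6745.
Half-width = 8.9, so σ = 8.9/0.6745 = 13.195.
μ is the interval midpoint, 110.000.

μ = 110.000, σ = 13.195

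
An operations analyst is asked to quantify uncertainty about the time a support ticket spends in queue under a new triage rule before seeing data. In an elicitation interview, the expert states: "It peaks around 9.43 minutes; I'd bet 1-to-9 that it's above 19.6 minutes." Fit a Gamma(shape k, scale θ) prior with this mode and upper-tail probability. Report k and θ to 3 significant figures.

Gamma(k,θ) with k>1 has mode (k−1)θ, so θ = 9.43/(k−1).
Need P(X < 19.6) = 0.9 with θ tied to k this way. Start at k = 2, θ = 9.43: P(X<19.6) ≈ 0.615.
Too low — raise k to concentrate. Iterating converges to k ≈ 4.59.
Then θ = 9.43/(4.59−1) ≈ 2.63.

k ≈ 4.59, θ ≈ 2.63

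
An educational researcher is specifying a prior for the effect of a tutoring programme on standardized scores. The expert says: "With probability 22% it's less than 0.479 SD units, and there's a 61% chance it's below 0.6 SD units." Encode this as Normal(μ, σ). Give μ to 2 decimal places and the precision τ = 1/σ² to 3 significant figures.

μ = 0.57, τ = 75.5

For Normal(μ,σ), the p-quantile is μ + z_p·σ. Here z_{0.22} = -0.7722, z_{0.61} = 0.2793.
So 0.479 = μ − 0.7722σ and 0.6 = μ + 0.2793σ.
Subtracting: σ = (0.6 − 0.479)/(0.2793 − (-0.7722)) = 0.12.
Then μ = 0.479 − (-0.7722)·0.12 = 0.57.
Precision τ = 1/σ² = 1/0.1151² = 75.5.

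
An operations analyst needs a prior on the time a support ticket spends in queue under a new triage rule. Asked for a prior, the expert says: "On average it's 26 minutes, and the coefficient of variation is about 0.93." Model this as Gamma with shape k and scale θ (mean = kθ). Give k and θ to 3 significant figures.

k ≈ 1.16, θ ≈ 22.5

For Gamma(k, scale θ): mean = kθ, variance = kθ², so CV = 1/√k.
CV = 0.93, hence k = 1/CV² = 1.16.
Then θ = mean/k = 26/1.16 = 22.5.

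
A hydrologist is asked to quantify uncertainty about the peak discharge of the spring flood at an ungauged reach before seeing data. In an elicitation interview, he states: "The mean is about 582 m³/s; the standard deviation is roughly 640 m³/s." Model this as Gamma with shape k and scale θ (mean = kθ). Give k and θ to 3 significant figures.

k ≈ 0.827, θ ≈ 704

For Gamma(k, scale θ): mean = kθ, variance = kθ², so CV = 1/√k.
CV = SD/mean = 640/582 = 1.1, hence k = 1/CV² = 0.827.
Then θ = mean/k = 582/0.827 = 704.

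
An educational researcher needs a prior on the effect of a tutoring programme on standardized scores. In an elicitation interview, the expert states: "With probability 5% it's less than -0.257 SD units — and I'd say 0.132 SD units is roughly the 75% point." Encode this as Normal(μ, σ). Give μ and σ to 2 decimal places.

μ = 0.02, σ = 0.17

For Normal(μ,σ), the p-quantile is μ + z_p·σ. Here z_{0.05} = -1.645, z_{0.75} = 0.6745.
So -0.257 = μ − 1.645σ and 0.132 = μ + 0.6745σ.
Subtracting: σ = (0.132 − -0.257)/(0.6745 − (-1.645)) = 0.17.
Then μ = -0.257 − (-1.645)·0.17 = 0.02.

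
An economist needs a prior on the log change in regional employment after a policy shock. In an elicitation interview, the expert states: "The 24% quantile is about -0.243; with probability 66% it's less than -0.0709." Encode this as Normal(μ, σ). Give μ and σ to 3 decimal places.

For Normal(μ,σ), the p-quantile is μ + z_p·σ. Here z_{0.24} = -0.7063, z_{0.66} = 0.4125.
So -0.243 = μ − 0.7063σ and -0.0709 = μ + 0.4125σ.
Subtracting: σ = (-0.0709 − -0.243)/(0.4125 − (-0.7063)) = 0.154.
Then μ = -0.243 − (-0.7063)·0.154 = -0.134.

μ = -0.134, σ = 0.154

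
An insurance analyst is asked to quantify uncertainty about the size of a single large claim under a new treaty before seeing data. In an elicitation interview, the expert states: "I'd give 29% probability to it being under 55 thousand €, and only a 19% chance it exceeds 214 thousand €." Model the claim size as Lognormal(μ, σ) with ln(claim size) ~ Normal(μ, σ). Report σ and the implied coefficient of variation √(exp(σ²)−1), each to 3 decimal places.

If T ~ Lognormal(μ,σ) then ln T ~ Normal(μ,σ), so the p-quantile of ln T is μ + z_p·σ.
ln(55) = 4.007 and ln(214) = 5.366; z_{0.29} = -0.5534, z_{0.81} = 0.8779.
σ = (5.366 − 4.007)/(0.8779 − (-0.5534)) = 0.949.
μ = 4.007 − (-0.5534)·0.949 = 4.533.
CV = √(exp(σ²)−1) = √(exp(0.9011)−1) = 1.209.

σ ≈ 0.949, CV ≈ 1.209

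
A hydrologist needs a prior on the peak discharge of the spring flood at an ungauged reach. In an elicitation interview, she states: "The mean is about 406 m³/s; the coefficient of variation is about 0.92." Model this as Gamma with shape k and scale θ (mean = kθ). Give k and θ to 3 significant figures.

k ≈ 1.18, θ ≈ 344

For Gamma(k, scale θ): mean = kθ, variance = kθ², so CV = 1/√k.
CV = 0.92, hence k = 1/CV² = 1.18.
Then θ = mean/k = 406/1.18 = 344.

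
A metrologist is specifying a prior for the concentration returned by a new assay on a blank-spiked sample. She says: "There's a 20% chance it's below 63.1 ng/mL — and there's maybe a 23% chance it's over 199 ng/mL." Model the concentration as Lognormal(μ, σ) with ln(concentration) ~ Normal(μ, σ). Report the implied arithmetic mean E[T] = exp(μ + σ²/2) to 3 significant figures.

E[T] ≈ 151 ng/mL

If T ~ Lognormal(μ,σ) then ln T ~ Normal(μ,σ), so the p-quantile of ln T is μ + z_p·σ.
ln(63.1) = 4.145 and ln(199) = 5.293; z_{0.2} = -0.8416, z_{0.77} = 0.7388.
σ = (5.293 − 4.145)/(0.7388 − (-0.8416)) = 0.727.
μ = 4.145 − (-0.8416)·0.727 = 4.756.
E[T] = exp(μ + σ²/2) = exp(4.756 + 0.2641) = 151 ng/mL.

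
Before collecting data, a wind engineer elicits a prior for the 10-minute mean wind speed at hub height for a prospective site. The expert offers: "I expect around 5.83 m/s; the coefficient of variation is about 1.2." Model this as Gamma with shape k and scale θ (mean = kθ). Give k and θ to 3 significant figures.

k ≈ 0.694, θ ≈ 8.4

For Gamma(k, scale θ): mean = kθ, variance = kθ², so CV = 1/√k.
CV = 1.2, hence k = 1/CV² = 0.694.
Then θ = mean/k = 5.83/0.694 = 8.4.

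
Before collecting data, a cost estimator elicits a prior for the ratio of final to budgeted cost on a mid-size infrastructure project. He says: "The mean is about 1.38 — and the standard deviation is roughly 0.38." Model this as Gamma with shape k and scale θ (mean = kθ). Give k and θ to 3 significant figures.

For Gamma(k, scale θ): mean = kθ, variance = kθ², so CV = 1/√k.
CV = SD/mean = 0.38/1.38 = 0.2754, hence k = 1/CV² = 13.2.
Then θ = mean/k = 1.38/13.2 = 0.105.

k ≈ 13.2, θ ≈ 0.105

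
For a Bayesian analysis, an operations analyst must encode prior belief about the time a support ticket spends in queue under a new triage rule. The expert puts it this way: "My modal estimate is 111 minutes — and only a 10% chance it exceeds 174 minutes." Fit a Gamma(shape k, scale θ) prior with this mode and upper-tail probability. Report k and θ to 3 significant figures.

k ≈ 10.3, θ ≈ 12

Gamma(k,θ) with k>1 has mode (k−1)θ, so θ = 111/(k−1).
Need P(X < 174) = 0.9 with θ tied to k this way. Start at k = 2, θ = 111: P(X<174) ≈ 0.465.
Too low — raise k to concentrate. Iterating converges to k ≈ 10.3.
Then θ = 111/(10.3−1) ≈ 12.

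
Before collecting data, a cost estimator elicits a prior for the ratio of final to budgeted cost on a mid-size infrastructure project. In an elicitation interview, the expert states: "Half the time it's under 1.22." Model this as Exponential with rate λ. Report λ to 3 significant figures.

λ ≈ 0.568

Exponential median = ln 2 / λ, so λ = ln 2 / 1.22 = 0.568.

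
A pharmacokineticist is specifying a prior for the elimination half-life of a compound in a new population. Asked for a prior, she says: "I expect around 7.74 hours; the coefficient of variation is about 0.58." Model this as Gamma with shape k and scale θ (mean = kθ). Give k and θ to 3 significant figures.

k ≈ 2.97, θ ≈ 2.6

For Gamma(k, scale θ): mean = kθ, variance = kθ², so CV = 1/√k.
CV = 0.58, hence k = 1/CV² = 2.97.
Then θ = mean/k = 7.74/2.97 = 2.6.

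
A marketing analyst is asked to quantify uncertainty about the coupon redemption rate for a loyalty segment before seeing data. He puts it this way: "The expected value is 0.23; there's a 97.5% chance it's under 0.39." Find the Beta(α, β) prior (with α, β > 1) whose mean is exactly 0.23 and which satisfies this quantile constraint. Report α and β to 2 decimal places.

α ≈ 7.18, β ≈ 24.03

With mean 0.23 fixed, write α = 0.23s, β = 0.77s where s = α+β.
Need P(θ < 0.39) = 0.975 under Beta(0.23s, 0.77s). Normal approximation: (q−m)/√(m(1−m)/s) ≈ z_{0.975} = 1.96, so s ≈ 0.23·0.77·(1.96)²/(0.39−0.23)² = 26.6.
At s = 26.6: P(θ<0.39) ≈ 0.965. Adjusting to match 0.975 gives s ≈ 31.21.
So α = 0.23·31.21 ≈ 7.18, β = 0.77·31.21 ≈ 24.03.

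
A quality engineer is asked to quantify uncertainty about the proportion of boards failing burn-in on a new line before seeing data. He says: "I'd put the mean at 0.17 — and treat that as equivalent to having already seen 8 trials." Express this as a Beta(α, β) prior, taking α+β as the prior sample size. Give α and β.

Under the effective-sample-size interpretation, Beta(α, β) has prior mean α/(α+β) and prior sample size α+β.
So α+β = 8 and α/(α+β) = 0.17, giving α = 0.17·8 = 1.36 and β = 8 − 1.36 = 6.64.

α = 1.36, β = 6.64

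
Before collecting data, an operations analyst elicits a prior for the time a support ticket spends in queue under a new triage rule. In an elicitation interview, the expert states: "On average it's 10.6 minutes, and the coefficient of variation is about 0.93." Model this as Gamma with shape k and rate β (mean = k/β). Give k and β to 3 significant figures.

k ≈ 1.16, β ≈ 0.109

For Gamma(k, rate β): mean = k/β, variance = k/β², so CV = 1/√k.
CV = 0.93, hence k = 1/CV² = 1.16.
Then β = k/mean = 1.16/10.6 = 0.109.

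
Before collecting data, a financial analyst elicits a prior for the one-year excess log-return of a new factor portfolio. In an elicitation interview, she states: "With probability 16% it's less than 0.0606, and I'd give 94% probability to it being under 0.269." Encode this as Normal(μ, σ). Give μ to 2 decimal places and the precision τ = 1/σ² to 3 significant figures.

The p-quantile of Normal(μ,σ) is μ + z_p·σ, with z_{0.16} = -0.9945 and z_{0.94} = 1.555.
Eliminate σ: μ = (z₂·x₁ − z₁·x₂)/(z₂ − z₁) = (1.555·0.0606 − (-0.9945)·0.269)/2.549 = 0.14.
Then σ = (x₂ − x₁)/(z₂ − z₁) = (0.269 − 0.0606)/2.549 = 0.08.
Precision τ = 1/σ² = 1/0.08175² = 150.

μ = 0.14, τ = 150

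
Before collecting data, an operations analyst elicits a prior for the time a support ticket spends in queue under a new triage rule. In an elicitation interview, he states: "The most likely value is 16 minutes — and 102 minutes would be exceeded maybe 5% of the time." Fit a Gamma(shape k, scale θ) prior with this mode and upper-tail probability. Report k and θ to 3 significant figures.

k ≈ 1.65, θ ≈ 24.4

Gamma(k,θ) with k>1 has mode (k−1)θ, so θ = 16/(k−1).
Need P(X < 102) = 0.95 with θ tied to k this way. Start at k = 2, θ = 16: P(X<102) ≈ 0.987.
Too high — lower k to spread out. Iterating converges to k ≈ 1.65.
Then θ = 16/(1.65−1) ≈ 24.4.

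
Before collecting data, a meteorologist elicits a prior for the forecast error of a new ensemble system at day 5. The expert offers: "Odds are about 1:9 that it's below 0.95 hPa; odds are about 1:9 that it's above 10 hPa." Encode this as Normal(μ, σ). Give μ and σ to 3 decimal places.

The p-quantile of Normal(μ,σ) is μ + z_p·σ, with z_{0.1} = -1.282 and z_{0.9} = 1.282.
Eliminate σ: μ = (z₂·x₁ − z₁·x₂)/(z₂ − z₁) = (1.282·0.95 − (-1.282)·10)/2.563 = 5.475.
Then σ = (x₂ − x₁)/(z₂ − z₁) = (10 − 0.95)/2.563 = 3.531.

μ = 5.475, σ = 3.531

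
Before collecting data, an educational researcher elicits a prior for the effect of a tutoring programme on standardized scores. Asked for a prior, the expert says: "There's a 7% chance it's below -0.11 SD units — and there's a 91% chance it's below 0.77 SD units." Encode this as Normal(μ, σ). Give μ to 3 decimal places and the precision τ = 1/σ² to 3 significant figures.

For Normal(μ,σ), the p-quantile is μ + z_p·σ. Here z_{0.07} = -1.476, z_{0.91} = 1.341.
So -0.11 = μ − 1.476σ and 0.77 = μ + 1.341σ.
Subtracting: σ = (0.77 − -0.11)/(1.341 − (-1.476)) = 0.312.
Then μ = -0.11 − (-1.476)·0.312 = 0.351.
Precision τ = 1/σ² = 1/0.3124² = 10.2.

μ = 0.351, τ = 10.2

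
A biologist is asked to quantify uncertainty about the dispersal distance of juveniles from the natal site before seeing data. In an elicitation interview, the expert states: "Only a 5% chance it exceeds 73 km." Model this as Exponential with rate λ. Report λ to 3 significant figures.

λ ≈ 0.041

P(T > 73.0) = e^(−λ·73.0) = 0.05, so λ = −ln(0.05)/73.0 = 0.041.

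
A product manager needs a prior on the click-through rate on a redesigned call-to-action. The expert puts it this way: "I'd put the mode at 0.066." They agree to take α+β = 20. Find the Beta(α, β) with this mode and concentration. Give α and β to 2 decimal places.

For α,β > 1 the Beta mode is (α−1)/(α+β−2). With α+β = 20, the mode is (α−1)/18.
Set (α−1)/18 = 0.066 → α = 1 + 0.066·18 = 2.19.
β = 20 − α = 17.81.

α = 2.19, β = 17.81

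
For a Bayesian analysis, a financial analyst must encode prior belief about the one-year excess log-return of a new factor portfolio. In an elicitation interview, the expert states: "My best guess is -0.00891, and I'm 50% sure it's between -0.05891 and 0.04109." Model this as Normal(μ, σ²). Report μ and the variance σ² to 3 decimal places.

μ = -0.009, σ² = 0.005

A symmetric 50% interval runs μ ± z·σ with z = 0.6745.
Half-width = 0.05, so σ = 0.05/0.6745 = 0.0741 and σ² = 0.005.
μ is the stated best guess, -0.009.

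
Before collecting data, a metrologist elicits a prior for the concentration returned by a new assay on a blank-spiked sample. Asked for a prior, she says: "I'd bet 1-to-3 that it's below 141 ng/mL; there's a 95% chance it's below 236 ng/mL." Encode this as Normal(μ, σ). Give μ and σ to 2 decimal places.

For Normal(μ,σ), the p-quantile is μ + z_p·σ. Here z_{0.25} = -0.6745, z_{0.95} = 1.645.
So 141 = μ − 0.6745σ and 236 = μ + 1.645σ.
Subtracting: σ = (236 − 141)/(1.645 − (-0.6745)) = 40.96.
Then μ = 141 − (-0.6745)·40.96 = 168.63.

μ = 168.63, σ = 40.96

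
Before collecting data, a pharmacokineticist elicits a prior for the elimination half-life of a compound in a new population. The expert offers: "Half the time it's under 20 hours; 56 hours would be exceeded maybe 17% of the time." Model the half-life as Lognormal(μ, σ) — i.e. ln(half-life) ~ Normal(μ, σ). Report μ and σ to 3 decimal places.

If T ~ Lognormal(μ,σ) then ln T ~ Normal(μ,σ), so the p-quantile of ln T is μ + z_p·σ.
ln(20) = 2.996 and ln(56) = 4.025; z_{0.5} = 0, z_{0.83} = 0.9542.
σ = (4.025 − 2.996)/(0.9542 − (0)) = 1.079.
μ = 2.996 − (0)·1.079 = 2.996.

μ ≈ 2.996, σ ≈ 1.079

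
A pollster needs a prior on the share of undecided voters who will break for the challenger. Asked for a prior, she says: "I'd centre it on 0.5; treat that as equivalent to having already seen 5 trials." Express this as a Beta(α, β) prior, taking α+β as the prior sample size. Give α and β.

α = 2.5, β = 2.5

Under the effective-sample-size interpretation, Beta(α, β) has prior mean α/(α+β) and prior sample size α+β.
So α+β = 5 and α/(α+β) = 0.5, giving α = 0.5·5 = 2.5 and β = 5 − 2.5 = 2.5.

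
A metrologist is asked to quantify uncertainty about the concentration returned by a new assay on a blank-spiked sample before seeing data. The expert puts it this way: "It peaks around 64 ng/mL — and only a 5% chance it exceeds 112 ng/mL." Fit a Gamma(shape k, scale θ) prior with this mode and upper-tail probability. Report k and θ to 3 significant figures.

Gamma(k,θ) with k>1 has mode (k−1)θ, so θ = 64/(k−1).
Need P(X < 112) = 0.95 with θ tied to k this way. Start at k = 2, θ = 64: P(X<112) ≈ 0.522.
Too low — raise k to concentrate. Iterating converges to k ≈ 9.91.
Then θ = 64/(9.91−1) ≈ 7.18.

k ≈ 9.91, θ ≈ 7.18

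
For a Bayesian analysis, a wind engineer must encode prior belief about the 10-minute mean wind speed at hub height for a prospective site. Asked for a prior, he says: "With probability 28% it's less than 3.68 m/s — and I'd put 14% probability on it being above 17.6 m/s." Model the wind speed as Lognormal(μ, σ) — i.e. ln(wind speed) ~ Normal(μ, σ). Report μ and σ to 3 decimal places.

μ ≈ 1.851, σ ≈ 0.941

If T ~ Lognormal(μ,σ) then ln T ~ Normal(μ,σ), so the p-quantile of ln T is μ + z_p·σ.
ln(3.68) = 1.303 and ln(17.6) = 2.868; z_{0.28} = -0.5828, z_{0.86} = 1.08.
σ = (2.868 − 1.303)/(1.08 − (-0.5828)) = 0.941.
μ = 1.303 − (-0.5828)·0.941 = 1.851.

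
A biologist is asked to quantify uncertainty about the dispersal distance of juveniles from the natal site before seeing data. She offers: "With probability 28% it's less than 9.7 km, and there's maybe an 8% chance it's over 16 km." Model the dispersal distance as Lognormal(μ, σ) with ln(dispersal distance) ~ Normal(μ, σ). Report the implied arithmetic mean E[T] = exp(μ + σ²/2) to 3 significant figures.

E[T] ≈ 11.6 km

If T ~ Lognormal(μ,σ) then ln T ~ Normal(μ,σ), so the p-quantile of ln T is μ + z_p·σ.
ln(9.7) = 2.272 and ln(16) = 2.773; z_{0.28} = -0.5828, z_{0.92} = 1.405.
σ = (2.773 − 2.272)/(1.405 − (-0.5828)) = 0.252.
μ = 2.272 − (-0.5828)·0.252 = 2.419.
E[T] = exp(μ + σ²/2) = exp(2.419 + 0.0317) = 11.6 km.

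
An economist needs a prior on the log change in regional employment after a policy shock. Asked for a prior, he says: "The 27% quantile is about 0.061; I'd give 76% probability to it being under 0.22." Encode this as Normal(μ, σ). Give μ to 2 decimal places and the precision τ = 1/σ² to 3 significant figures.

For Normal(μ,σ), the p-quantile is μ + z_p·σ. Here z_{0.27} = -0.6128, z_{0.76} = 0.7063.
So 0.061 = μ − 0.6128σ and 0.22 = μ + 0.7063σ.
Subtracting: σ = (0.22 − 0.061)/(0.7063 − (-0.6128)) = 0.12.
Then μ = 0.061 − (-0.6128)·0.12 = 0.13.
Precision τ = 1/σ² = 1/0.1205² = 68.8.

μ = 0.13, τ = 68.8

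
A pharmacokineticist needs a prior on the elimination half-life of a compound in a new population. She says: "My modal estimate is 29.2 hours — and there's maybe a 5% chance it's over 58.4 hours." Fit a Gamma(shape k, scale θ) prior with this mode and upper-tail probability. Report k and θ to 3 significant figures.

Gamma(k,θ) with k>1 has mode (k−1)θ, so θ = 29.2/(k−1).
Need P(X < 58.4) = 0.95 with θ tied to k this way. Start at k = 2, θ = 29.2: P(X<58.4) ≈ 0.594.
Too low — raise k to concentrate. Iterating converges to k ≈ 6.77.
Then θ = 29.2/(6.77−1) ≈ 5.06.

k ≈ 6.77, θ ≈ 5.06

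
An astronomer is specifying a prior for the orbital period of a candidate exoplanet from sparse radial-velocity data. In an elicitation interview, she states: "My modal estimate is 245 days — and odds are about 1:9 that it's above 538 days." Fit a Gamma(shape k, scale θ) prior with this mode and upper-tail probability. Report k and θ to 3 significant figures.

Gamma(k,θ) with k>1 has mode (k−1)θ, so θ = 245/(k−1).
Need P(X < 538) = 0.9 with θ tied to k this way. Start at k = 2, θ = 245: P(X<538) ≈ 0.644.
Too low — raise k to concentrate. Iterating converges to k ≈ 4.11.
Then θ = 245/(4.11−1) ≈ 78.8.

k ≈ 4.11, θ ≈ 78.8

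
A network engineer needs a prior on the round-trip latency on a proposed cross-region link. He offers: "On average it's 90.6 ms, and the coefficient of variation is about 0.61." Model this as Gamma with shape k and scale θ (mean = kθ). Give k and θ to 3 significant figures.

For Gamma(k, scale θ): mean = kθ, variance = kθ², so CV = 1/√k.
CV = 0.61, hence k = 1/CV² = 2.69.
Then θ = mean/k = 90.6/2.69 = 33.7.

k ≈ 2.69, θ ≈ 33.7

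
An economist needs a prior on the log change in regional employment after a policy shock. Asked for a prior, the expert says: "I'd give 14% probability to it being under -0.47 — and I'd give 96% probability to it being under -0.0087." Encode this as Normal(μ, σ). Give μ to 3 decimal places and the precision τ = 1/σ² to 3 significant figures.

The p-quantile of Normal(μ,σ) is μ + z_p·σ, with z_{0.14} = -1.08 and z_{0.96} = 1.751.
Eliminate σ: μ = (z₂·x₁ − z₁·x₂)/(z₂ − z₁) = (1.751·-0.47 − (-1.08)·-0.0087)/2.831 = -0.294.
Then σ = (x₂ − x₁)/(z₂ − z₁) = (-0.0087 − -0.47)/2.831 = 0.163.
Precision τ = 1/σ² = 1/0.1629² = 37.7.

μ = -0.294, τ = 37.7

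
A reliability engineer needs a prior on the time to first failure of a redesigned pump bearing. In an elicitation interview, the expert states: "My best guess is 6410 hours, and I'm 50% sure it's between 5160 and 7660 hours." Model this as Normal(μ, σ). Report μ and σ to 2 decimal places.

A symmetric 50% interval runs μ ± z·σ with z = 0.6745.
Half-width = 1250, so σ = 1250/0.6745 = 1853.25.
μ is the stated best guess, 6410.00.

μ = 6410.00, σ = 1853.25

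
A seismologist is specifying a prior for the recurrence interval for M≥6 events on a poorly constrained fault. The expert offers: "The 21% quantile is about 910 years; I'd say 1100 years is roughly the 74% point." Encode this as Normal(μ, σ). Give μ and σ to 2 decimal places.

The p-quantile of Normal(μ,σ) is μ + z_p·σ, with z_{0.21} = -0.8064 and z_{0.74} = 0.6433.
Eliminate σ: μ = (z₂·x₁ − z₁·x₂)/(z₂ − z₁) = (0.6433·910 − (-0.8064)·1100)/1.45 = 1015.69.
Then σ = (x₂ − x₁)/(z₂ − z₁) = (1100 − 910)/1.45 = 131.06.

μ = 1015.69, σ = 131.06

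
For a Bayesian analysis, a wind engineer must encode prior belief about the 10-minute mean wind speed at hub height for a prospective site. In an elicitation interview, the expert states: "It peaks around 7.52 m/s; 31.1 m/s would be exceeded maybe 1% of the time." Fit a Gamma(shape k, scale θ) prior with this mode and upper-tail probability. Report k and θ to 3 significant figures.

k ≈ 3.06, θ ≈ 3.66

Gamma(k,θ) with k>1 has mode (k−1)θ, so θ = 7.52/(k−1).
Need P(X < 31.1) = 0.99 with θ tied to k this way. Start at k = 2, θ = 7.52: P(X<31.1) ≈ 0.918.
Too low — raise k to concentrate. Iterating converges to k ≈ 3.06.
Then θ = 7.52/(3.06−1) ≈ 3.66.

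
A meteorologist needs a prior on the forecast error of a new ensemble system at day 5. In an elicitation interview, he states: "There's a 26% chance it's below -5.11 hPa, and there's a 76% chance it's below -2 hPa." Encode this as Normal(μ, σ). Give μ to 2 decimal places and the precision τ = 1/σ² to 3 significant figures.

For Normal(μ,σ), the p-quantile is μ + z_p·σ. Here z_{0.26} = -0.6433, z_{0.76} = 0.7063.
So -5.11 = μ − 0.6433σ and -2 = μ + 0.7063σ.
Subtracting: σ = (-2 − -5.11)/(0.7063 − (-0.6433)) = 2.30.
Then μ = -5.11 − (-0.6433)·2.30 = -3.63.
Precision τ = 1/σ² = 1/2.304² = 0.188.

μ = -3.63, τ = 0.188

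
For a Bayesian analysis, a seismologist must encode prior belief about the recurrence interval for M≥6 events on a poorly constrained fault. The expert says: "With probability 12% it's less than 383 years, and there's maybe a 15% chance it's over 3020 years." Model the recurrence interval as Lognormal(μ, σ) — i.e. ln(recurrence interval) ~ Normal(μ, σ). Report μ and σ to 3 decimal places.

If T ~ Lognormal(μ,σ) then ln T ~ Normal(μ,σ), so the p-quantile of ln T is μ + z_p·σ.
ln(383) = 5.948 and ln(3020) = 8.013; z_{0.12} = -1.175, z_{0.85} = 1.036.
σ = (8.013 − 5.948)/(1.036 − (-1.175)) = 0.934.
μ = 5.948 − (-1.175)·0.934 = 7.045.

μ ≈ 7.045, σ ≈ 0.934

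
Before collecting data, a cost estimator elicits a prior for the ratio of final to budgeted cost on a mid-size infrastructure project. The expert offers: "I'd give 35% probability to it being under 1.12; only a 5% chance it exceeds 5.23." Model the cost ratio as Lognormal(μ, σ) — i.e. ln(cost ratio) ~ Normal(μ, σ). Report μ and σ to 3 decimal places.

If T ~ Lognormal(μ,σ) then ln T ~ Normal(μ,σ), so the p-quantile of ln T is μ + z_p·σ.
ln(1.12) = 0.1133 and ln(5.23) = 1.654; z_{0.35} = -0.3853, z_{0.95} = 1.645.
σ = (1.654 − 0.1133)/(1.645 − (-0.3853)) = 0.759.
μ = 0.1133 − (-0.3853)·0.759 = 0.406.

μ ≈ 0.406, σ ≈ 0.759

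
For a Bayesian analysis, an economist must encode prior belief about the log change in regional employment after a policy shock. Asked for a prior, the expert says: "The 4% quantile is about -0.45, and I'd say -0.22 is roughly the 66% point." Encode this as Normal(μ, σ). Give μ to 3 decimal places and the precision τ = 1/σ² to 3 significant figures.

μ = -0.264, τ = 88.5

The p-quantile of Normal(μ,σ) is μ + z_p·σ, with z_{0.04} = -1.751 and z_{0.66} = 0.4125.
Eliminate σ: μ = (z₂·x₁ − z₁·x₂)/(z₂ − z₁) = (0.4125·-0.45 − (-1.751)·-0.22)/2.163 = -0.264.
Then σ = (x₂ − x₁)/(z₂ − z₁) = (-0.22 − -0.45)/2.163 = 0.106.
Precision τ = 1/σ² = 1/0.1063² = 88.5.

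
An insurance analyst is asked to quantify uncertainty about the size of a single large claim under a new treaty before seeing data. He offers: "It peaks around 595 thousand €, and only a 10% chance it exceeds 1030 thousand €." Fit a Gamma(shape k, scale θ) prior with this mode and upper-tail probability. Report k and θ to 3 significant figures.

Gamma(k,θ) with k>1 has mode (k−1)θ, so θ = 595/(k−1).
Need P(X < 1030) = 0.9 with θ tied to k this way. Start at k = 2, θ = 595: P(X<1030) ≈ 0.516.
Too low — raise k to concentrate. Iterating converges to k ≈ 7.3.
Then θ = 595/(7.3−1) ≈ 94.5.

k ≈ 7.3, θ ≈ 94.5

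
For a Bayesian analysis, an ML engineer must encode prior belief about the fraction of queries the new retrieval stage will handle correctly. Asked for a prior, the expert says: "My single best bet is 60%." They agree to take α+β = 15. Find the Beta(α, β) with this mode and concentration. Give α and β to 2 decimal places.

For α,β > 1 the Beta mode is (α−1)/(α+β−2). With α+β = 15, the mode is (α−1)/13.
Set (α−1)/13 = 0.6 → α = 1 + 0.6·13 = 8.80.
β = 15 − α = 6.20.

α = 8.80, β = 6.20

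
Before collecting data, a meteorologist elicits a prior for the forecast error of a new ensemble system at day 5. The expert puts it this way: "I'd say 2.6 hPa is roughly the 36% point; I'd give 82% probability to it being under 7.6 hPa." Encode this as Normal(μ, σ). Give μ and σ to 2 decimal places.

For Normal(μ,σ), the p-quantile is μ + z_p·σ. Here z_{0.36} = -0.3585, z_{0.82} = 0.9154.
So 2.6 = μ − 0.3585σ and 7.6 = μ + 0.9154σ.
Subtracting: σ = (7.6 − 2.6)/(0.9154 − (-0.3585)) = 3.93.
Then μ = 2.6 − (-0.3585)·3.93 = 4.01.

μ = 4.01, σ = 3.93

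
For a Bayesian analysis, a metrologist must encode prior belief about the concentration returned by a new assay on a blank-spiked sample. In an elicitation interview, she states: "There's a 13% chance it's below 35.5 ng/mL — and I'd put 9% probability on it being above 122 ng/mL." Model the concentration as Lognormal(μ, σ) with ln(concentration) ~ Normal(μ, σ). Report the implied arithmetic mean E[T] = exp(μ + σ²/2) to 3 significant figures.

E[T] ≈ 70.7 ng/mL

If T ~ Lognormal(μ,σ) then ln T ~ Normal(μ,σ), so the p-quantile of ln T is μ + z_p·σ.
ln(35.5) = 3.57 and ln(122) = 4.804; z_{0.13} = -1.126, z_{0.91} = 1.341.
σ = (4.804 − 3.57)/(1.341 − (-1.126)) = 0.500.
μ = 3.57 − (-1.126)·0.500 = 4.133.
E[T] = exp(μ + σ²/2) = exp(4.133 + 0.1252) = 70.7 ng/mL.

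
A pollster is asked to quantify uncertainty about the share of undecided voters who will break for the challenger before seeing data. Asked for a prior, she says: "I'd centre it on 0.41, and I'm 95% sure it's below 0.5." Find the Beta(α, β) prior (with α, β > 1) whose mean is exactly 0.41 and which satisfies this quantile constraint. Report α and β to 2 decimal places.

With mean 0.41 fixed, write α = 0.41s, β = 0.59s where s = α+β.
Need P(θ < 0.5) = 0.95 under Beta(0.41s, 0.59s). Normal approximation: (q−m)/√(m(1−m)/s) ≈ z_{0.95} = 1.64, so s ≈ 0.41·0.59·(1.64)²/(0.5−0.41)² = 80.8.
At s = 80.8: P(θ<0.5) ≈ 0.949. Adjusting to match 0.95 gives s ≈ 82.20.
So α = 0.41·82.20 ≈ 33.70, β = 0.59·82.20 ≈ 48.50.

α ≈ 33.70, β ≈ 48.50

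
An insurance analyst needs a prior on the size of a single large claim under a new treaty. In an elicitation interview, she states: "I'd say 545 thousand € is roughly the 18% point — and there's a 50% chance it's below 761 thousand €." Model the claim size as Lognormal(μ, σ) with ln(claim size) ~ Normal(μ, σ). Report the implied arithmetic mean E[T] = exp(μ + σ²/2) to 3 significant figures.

E[T] ≈ 813 thousand €

If T ~ Lognormal(μ,σ) then ln T ~ Normal(μ,σ), so the p-quantile of ln T is μ + z_p·σ.
ln(545) = 6.301 and ln(761) = 6.635; z_{0.18} = -0.9154, z_{0.5} = 0.
σ = (6.635 − 6.301)/(0 − (-0.9154)) = 0.365.
μ = 6.301 − (-0.9154)·0.365 = 6.635.
E[T] = exp(μ + σ²/2) = exp(6.635 + 0.0665) = 813 thousand €.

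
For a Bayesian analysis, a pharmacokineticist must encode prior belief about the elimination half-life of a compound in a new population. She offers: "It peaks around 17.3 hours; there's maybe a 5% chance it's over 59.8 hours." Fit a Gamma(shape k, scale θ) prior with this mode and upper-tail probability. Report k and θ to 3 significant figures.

k ≈ 2.68, θ ≈ 10.3

Gamma(k,θ) with k>1 has mode (k−1)θ, so θ = 17.3/(k−1).
Need P(X < 59.8) = 0.95 with θ tied to k this way. Start at k = 2, θ = 17.3: P(X<59.8) ≈ 0.859.
Too low — raise k to concentrate. Iterating converges to k ≈ 2.68.
Then θ = 17.3/(2.68−1) ≈ 10.3.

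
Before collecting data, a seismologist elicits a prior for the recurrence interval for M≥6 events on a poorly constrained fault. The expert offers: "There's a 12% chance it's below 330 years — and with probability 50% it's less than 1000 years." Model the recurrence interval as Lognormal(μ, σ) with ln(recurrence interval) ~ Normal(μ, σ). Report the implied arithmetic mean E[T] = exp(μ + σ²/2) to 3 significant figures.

If T ~ Lognormal(μ,σ) then ln T ~ Normal(μ,σ), so the p-quantile of ln T is μ + z_p·σ.
ln(330) = 5.799 and ln(1000) = 6.908; z_{0.12} = -1.175, z_{0.5} = 0.
σ = (6.908 − 5.799)/(0 − (-1.175)) = 0.944.
μ = 5.799 − (-1.175)·0.944 = 6.908.
E[T] = exp(μ + σ²/2) = exp(6.908 + 0.4451) = 1560 years.

E[T] ≈ 1560 years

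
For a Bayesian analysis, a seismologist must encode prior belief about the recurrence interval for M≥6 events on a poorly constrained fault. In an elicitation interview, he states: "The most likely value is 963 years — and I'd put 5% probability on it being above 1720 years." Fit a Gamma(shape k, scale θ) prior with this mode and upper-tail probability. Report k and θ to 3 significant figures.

Gamma(k,θ) with k>1 has mode (k−1)θ, so θ = 963/(k−1).
Need P(X < 1720) = 0.95 with θ tied to k this way. Start at k = 2, θ = 963: P(X<1720) ≈ 0.533.
Too low — raise k to concentrate. Iterating converges to k ≈ 9.29.
Then θ = 963/(9.29−1) ≈ 116.

k ≈ 9.29, θ ≈ 116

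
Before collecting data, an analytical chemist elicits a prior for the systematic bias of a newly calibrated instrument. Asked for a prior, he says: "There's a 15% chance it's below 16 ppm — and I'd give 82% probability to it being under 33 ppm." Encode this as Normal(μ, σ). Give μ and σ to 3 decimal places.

The p-quantile of Normal(μ,σ) is μ + z_p·σ, with z_{0.15} = -1.036 and z_{0.82} = 0.9154.
Eliminate σ: μ = (z₂·x₁ − z₁·x₂)/(z₂ − z₁) = (0.9154·16 − (-1.036)·33)/1.952 = 25.027.
Then σ = (x₂ − x₁)/(z₂ − z₁) = (33 − 16)/1.952 = 8.710.

μ = 25.027, σ = 8.710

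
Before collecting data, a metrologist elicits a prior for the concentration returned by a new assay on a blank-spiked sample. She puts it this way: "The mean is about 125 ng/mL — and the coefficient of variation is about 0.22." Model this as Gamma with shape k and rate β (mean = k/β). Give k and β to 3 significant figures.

k ≈ 20.7, β ≈ 0.165

For Gamma(k, rate β): mean = k/β, variance = k/β², so CV = 1/√k.
CV = 0.22, hence k = 1/CV² = 20.7.
Then β = k/mean = 20.7/125 = 0.165.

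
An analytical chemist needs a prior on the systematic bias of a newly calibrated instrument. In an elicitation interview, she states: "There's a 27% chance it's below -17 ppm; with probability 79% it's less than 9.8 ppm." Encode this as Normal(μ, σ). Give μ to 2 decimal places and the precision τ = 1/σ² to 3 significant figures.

For Normal(μ,σ), the p-quantile is μ + z_p·σ. Here z_{0.27} = -0.6128, z_{0.79} = 0.8064.
So -17 = μ − 0.6128σ and 9.8 = μ + 0.8064σ.
Subtracting: σ = (9.8 − -17)/(0.8064 − (-0.6128)) = 18.88.
Then μ = -17 − (-0.6128)·18.88 = -5.43.
Precision τ = 1/σ² = 1/18.88² = 0.0028.

μ = -5.43, τ = 0.0028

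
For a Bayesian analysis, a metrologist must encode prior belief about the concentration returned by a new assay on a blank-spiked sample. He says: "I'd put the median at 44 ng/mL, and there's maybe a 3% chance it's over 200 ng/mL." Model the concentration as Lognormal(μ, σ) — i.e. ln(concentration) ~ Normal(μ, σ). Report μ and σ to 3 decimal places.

If T ~ Lognormal(μ,σ) then ln T ~ Normal(μ,σ), so the p-quantile of ln T is μ + z_p·σ.
ln(44) = 3.784 and ln(200) = 5.298; z_{0.5} = 0, z_{0.97} = 1.881.
σ = (5.298 − 3.784)/(1.881 − (0)) = 0.805.
μ = 3.784 − (0)·0.805 = 3.784.

μ ≈ 3.784, σ ≈ 0.805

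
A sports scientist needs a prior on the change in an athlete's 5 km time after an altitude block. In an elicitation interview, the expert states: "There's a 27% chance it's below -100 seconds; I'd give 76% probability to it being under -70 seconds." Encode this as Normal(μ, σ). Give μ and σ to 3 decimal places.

For Normal(μ,σ), the p-quantile is μ + z_p·σ. Here z_{0.27} = -0.6128, z_{0.76} = 0.7063.
So -100 = μ − 0.6128σ and -70 = μ + 0.7063σ.
Subtracting: σ = (-70 − -100)/(0.7063 − (-0.6128)) = 22.743.
Then μ = -100 − (-0.6128)·22.743 = -86.063.

μ = -86.063, σ = 22.743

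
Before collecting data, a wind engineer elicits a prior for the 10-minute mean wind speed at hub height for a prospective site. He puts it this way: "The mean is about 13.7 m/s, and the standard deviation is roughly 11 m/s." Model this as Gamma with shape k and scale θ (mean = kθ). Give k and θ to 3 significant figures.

k ≈ 1.55, θ ≈ 8.83

For Gamma(k, scale θ): mean = kθ, variance = kθ², so CV = 1/√k.
CV = SD/mean = 11/13.7 = 0.8029, hence k = 1/CV² = 1.55.
Then θ = mean/k = 13.7/1.55 = 8.83.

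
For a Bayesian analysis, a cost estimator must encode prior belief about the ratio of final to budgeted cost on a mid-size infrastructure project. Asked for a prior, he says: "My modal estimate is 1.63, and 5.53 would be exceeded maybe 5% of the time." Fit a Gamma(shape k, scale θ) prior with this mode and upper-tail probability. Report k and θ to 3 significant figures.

Gamma(k,θ) with k>1 has mode (k−1)θ, so θ = 1.63/(k−1).
Need P(X < 5.53) = 0.95 with θ tied to k this way. Start at k = 2, θ = 1.63: P(X<5.53) ≈ 0.852.
Too low — raise k to concentrate. Iterating converges to k ≈ 2.74.
Then θ = 1.63/(2.74−1) ≈ 0.937.

k ≈ 2.74, θ ≈ 0.937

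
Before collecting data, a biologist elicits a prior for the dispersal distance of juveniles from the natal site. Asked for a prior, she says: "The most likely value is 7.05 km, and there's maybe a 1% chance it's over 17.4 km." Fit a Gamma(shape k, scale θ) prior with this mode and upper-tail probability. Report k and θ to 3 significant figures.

Gamma(k,θ) with k>1 has mode (k−1)θ, so θ = 7.05/(k−1).
Need P(X < 17.4) = 0.99 with θ tied to k this way. Start at k = 2, θ = 7.05: P(X<17.4) ≈ 0.706.
Too low — raise k to concentrate. Iterating converges to k ≈ 6.77.
Then θ = 7.05/(6.77−1) ≈ 1.22.

k ≈ 6.77, θ ≈ 1.22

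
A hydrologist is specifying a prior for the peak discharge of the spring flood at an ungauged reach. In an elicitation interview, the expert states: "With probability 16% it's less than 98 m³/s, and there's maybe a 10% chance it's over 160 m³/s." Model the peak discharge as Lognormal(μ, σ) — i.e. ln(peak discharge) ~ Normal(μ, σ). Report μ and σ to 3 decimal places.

μ ≈ 4.799, σ ≈ 0.215

If T ~ Lognormal(μ,σ) then ln T ~ Normal(μ,σ), so the p-quantile of ln T is μ + z_p·σ.
ln(98) = 4.585 and ln(160) = 5.075; z_{0.16} = -0.9945, z_{0.9} = 1.282.
σ = (5.075 − 4.585)/(1.282 − (-0.9945)) = 0.215.
μ = 4.585 − (-0.9945)·0.215 = 4.799.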